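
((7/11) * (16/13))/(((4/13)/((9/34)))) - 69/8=-11895/1496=-7.95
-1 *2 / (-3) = 2 / 3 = 0.67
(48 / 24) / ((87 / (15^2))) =150 / 29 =5.17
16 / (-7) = -16 / 7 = -2.29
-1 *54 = -54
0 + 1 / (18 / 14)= 7 / 9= 0.78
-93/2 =-46.50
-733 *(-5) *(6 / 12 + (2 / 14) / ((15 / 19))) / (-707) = -104819 / 29694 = -3.53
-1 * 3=-3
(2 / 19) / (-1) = -0.11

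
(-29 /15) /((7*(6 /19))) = -551 /630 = -0.87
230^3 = 12167000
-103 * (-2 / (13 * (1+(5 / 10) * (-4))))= -206 / 13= -15.85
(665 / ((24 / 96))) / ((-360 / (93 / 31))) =-133 / 6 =-22.17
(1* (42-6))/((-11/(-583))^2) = 101124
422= 422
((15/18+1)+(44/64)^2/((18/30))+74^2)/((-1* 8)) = -1402527/2048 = -684.83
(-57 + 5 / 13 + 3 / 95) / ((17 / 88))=-6149528 / 20995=-292.90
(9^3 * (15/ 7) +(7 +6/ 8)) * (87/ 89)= 3824259/ 2492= 1534.61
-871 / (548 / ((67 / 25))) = -4.26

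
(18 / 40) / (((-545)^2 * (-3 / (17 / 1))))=-51 / 5940500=-0.00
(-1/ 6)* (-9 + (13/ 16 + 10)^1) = -29/ 96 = -0.30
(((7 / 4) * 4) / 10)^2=49 / 100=0.49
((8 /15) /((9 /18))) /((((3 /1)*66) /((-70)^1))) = -112 /297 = -0.38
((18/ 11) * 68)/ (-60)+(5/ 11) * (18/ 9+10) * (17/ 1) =4998/ 55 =90.87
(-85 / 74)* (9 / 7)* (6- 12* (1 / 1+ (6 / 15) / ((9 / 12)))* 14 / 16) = 15453 / 1036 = 14.92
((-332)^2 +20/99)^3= 1299380885971065705536/970299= 1339155132563329.14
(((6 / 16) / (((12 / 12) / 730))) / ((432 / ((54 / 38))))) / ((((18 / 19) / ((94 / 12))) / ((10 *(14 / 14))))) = 74.46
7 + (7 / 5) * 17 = 154 / 5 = 30.80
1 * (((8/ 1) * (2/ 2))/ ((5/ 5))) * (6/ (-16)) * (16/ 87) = -0.55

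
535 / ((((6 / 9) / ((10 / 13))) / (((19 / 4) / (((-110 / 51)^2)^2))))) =41260960899 / 304532800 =135.49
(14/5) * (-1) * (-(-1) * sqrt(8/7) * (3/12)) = -sqrt(14)/5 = -0.75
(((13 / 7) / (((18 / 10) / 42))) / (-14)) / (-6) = 65 / 126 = 0.52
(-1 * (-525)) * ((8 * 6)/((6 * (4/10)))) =10500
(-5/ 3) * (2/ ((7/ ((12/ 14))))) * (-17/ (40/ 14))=17/ 7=2.43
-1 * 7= -7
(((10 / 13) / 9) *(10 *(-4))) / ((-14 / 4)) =800 / 819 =0.98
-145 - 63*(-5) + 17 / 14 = 2397 / 14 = 171.21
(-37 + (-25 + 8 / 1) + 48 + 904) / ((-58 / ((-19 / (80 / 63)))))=537453 / 2320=231.66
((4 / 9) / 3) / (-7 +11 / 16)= -64 / 2727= -0.02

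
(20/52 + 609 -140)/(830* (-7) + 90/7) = -0.08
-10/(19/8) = -80/19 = -4.21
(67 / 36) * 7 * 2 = 469 / 18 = 26.06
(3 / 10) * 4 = 6 / 5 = 1.20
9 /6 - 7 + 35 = 59 /2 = 29.50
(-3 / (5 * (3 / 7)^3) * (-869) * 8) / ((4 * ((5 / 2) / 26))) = 30998968 / 225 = 137773.19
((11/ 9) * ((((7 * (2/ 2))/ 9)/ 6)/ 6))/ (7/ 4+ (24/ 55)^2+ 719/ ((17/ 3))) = 565675/ 2759665221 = 0.00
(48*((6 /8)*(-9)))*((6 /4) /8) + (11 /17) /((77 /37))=-28769 /476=-60.44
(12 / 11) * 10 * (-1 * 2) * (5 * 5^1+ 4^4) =-67440 / 11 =-6130.91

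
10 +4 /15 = 154 /15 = 10.27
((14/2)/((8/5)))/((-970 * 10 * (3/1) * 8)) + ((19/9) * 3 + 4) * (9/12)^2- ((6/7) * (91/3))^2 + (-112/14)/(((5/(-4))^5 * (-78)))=-2028357218747/3026400000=-670.22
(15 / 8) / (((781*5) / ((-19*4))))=-57 / 1562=-0.04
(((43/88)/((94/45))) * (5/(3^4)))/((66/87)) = 31175/1637856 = 0.02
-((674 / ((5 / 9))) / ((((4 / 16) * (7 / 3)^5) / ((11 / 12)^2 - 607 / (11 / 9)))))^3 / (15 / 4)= 88667013754450565280096245684397 / 7898755462167666250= 11225441043102.95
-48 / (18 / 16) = -128 / 3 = -42.67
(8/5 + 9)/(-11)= -53/55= -0.96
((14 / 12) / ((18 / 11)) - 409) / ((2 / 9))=-44095 / 24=-1837.29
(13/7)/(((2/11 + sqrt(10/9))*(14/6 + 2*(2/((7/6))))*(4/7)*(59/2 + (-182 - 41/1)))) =273/555302 - 91*sqrt(10)/100964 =-0.00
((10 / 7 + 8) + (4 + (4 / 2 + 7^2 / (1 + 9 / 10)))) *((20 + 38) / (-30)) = -158978 / 1995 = -79.69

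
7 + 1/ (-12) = 83/ 12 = 6.92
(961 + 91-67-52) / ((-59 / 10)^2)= 93300 / 3481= 26.80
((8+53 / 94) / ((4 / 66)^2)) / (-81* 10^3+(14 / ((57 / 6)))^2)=-316468845 / 10994321216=-0.03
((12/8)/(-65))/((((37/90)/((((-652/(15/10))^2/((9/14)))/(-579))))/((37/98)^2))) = 31457696/7745283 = 4.06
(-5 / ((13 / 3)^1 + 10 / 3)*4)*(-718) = 43080 / 23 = 1873.04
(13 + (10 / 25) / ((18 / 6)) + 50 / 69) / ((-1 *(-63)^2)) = -683 / 195615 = -0.00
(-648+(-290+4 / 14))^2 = 43086096 / 49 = 879308.08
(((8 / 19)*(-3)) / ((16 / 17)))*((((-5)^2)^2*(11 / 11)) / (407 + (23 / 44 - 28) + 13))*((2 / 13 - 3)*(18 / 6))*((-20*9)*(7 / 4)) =-5747.67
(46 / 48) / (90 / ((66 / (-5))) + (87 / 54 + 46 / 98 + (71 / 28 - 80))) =-37191 / 3190094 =-0.01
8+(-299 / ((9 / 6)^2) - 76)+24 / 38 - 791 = -991.26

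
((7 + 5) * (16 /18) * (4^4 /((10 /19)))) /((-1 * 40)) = -9728 /75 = -129.71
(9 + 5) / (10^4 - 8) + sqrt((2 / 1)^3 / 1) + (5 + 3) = 2 * sqrt(2) + 39975 / 4996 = 10.83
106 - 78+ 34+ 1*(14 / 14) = 63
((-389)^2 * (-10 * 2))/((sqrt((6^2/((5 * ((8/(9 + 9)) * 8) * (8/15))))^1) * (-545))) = 4842272 * sqrt(3)/2943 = 2849.83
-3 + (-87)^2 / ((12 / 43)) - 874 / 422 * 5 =22879907 / 844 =27108.89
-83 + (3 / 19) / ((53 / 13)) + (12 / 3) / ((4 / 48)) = -35206 / 1007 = -34.96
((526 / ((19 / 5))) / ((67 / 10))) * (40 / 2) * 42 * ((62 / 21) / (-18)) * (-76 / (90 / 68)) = 887046400 / 5427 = 163450.60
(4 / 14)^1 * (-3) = -6 / 7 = -0.86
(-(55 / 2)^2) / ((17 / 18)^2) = -245025 / 289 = -847.84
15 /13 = 1.15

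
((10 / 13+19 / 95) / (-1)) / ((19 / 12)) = -756 / 1235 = -0.61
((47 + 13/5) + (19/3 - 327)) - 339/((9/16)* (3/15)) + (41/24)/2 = -788051/240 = -3283.55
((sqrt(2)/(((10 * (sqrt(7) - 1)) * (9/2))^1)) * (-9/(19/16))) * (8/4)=-16 * sqrt(14)/285 - 16 * sqrt(2)/285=-0.29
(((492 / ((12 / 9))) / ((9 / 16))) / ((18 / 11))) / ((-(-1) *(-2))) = -200.44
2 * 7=14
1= 1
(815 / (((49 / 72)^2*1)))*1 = 4224960 / 2401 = 1759.67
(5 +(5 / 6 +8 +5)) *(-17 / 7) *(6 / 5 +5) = -59551 / 210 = -283.58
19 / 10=1.90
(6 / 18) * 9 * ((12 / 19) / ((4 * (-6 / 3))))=-9 / 38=-0.24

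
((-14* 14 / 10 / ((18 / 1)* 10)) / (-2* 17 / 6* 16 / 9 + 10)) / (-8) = -147 / 800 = -0.18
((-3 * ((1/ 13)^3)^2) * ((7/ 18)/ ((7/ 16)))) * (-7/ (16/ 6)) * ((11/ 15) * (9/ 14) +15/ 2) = 279/ 24134045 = 0.00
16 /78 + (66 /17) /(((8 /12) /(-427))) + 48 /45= -8239019 /3315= -2485.38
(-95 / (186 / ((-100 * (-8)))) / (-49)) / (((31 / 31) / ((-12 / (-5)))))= 30400 / 1519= 20.01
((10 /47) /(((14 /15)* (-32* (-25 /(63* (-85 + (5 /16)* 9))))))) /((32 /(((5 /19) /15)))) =-11835 /14630912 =-0.00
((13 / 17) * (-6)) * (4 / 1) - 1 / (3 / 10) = -1106 / 51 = -21.69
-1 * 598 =-598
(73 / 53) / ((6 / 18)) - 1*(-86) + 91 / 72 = 348767 / 3816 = 91.40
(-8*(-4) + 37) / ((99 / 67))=1541 / 33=46.70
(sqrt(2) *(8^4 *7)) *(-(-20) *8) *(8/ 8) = 4587520 *sqrt(2) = 6487733.00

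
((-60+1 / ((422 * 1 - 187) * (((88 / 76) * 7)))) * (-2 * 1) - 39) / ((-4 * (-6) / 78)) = 4763447 / 18095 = 263.25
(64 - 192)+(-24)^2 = 448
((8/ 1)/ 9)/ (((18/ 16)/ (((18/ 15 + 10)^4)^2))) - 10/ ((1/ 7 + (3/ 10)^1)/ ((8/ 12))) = 191887131397222744/ 980859375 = 195631643.32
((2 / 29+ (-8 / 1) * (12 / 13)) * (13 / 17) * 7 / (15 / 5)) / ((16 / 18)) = -28959 / 1972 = -14.69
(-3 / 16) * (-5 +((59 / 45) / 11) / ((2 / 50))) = 25 / 66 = 0.38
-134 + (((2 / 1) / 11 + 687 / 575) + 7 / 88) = -6706719 / 50600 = -132.54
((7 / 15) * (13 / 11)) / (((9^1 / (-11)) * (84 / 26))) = -169 / 810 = -0.21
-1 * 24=-24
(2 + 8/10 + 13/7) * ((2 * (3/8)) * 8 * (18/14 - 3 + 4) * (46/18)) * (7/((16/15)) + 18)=4009.13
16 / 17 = 0.94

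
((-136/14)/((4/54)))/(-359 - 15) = 0.35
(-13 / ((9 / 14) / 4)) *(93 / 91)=-248 / 3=-82.67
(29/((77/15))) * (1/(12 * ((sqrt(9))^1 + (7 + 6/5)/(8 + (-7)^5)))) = 12179275/77598752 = 0.16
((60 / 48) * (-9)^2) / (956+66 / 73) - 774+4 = -215120755 / 279416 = -769.89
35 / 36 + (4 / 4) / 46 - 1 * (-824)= 683095 / 828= 824.99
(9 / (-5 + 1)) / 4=-9 / 16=-0.56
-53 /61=-0.87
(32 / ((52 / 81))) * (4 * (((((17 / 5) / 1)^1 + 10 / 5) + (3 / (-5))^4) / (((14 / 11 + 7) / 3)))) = 295612416 / 739375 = 399.81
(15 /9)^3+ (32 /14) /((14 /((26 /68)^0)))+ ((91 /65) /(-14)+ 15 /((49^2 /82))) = 3374363 /648270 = 5.21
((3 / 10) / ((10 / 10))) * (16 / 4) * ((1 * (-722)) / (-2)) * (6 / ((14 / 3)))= 19494 / 35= 556.97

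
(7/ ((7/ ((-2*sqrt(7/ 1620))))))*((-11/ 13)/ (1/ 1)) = 0.11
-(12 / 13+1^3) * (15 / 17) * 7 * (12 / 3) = -47.51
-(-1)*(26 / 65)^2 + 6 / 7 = 178 / 175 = 1.02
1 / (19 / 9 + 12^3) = 9 / 15571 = 0.00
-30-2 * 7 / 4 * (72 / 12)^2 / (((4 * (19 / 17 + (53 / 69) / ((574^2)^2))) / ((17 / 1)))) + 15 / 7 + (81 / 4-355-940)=-7099901295079813613 / 3984816184441036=-1781.74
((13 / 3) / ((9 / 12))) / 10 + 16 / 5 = 34 / 9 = 3.78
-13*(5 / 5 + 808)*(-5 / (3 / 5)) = 262925 / 3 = 87641.67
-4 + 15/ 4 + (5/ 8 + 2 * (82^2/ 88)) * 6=20249/ 22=920.41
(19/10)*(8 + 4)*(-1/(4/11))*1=-627/10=-62.70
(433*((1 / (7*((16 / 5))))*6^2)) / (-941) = -19485 / 26348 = -0.74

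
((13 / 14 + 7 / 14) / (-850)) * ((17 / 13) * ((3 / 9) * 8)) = -0.01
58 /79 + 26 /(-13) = -100 /79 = -1.27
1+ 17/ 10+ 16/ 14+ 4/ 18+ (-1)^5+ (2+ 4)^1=5711/ 630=9.07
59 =59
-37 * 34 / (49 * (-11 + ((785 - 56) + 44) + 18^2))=-0.02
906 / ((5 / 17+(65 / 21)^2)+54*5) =3.24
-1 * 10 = -10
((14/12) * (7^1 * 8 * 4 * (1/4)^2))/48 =49/144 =0.34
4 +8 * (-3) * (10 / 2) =-116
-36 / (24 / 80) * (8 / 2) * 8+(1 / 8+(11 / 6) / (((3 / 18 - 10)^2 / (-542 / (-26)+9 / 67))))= -93128854097 / 24255608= -3839.48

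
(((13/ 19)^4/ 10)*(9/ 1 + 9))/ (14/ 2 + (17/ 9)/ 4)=9253764/ 175281745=0.05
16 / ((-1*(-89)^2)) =-16 / 7921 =-0.00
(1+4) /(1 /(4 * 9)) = 180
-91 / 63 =-13 / 9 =-1.44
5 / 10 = 1 / 2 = 0.50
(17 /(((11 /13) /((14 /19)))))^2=9572836 /43681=219.15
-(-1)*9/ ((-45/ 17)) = -17/ 5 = -3.40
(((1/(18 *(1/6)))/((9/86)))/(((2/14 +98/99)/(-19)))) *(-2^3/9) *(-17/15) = -17111248/317925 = -53.82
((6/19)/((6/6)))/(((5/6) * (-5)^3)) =-36/11875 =-0.00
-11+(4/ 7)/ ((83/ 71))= -6107/ 581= -10.51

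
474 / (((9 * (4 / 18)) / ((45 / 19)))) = 10665 / 19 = 561.32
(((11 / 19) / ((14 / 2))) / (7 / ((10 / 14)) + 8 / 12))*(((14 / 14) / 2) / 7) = 165 / 292334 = 0.00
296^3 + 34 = 25934370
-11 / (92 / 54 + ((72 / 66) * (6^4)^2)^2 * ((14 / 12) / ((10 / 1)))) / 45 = -3993 / 6398277270138038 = -0.00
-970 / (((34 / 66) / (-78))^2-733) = 6426711720 / 4856473619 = 1.32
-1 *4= -4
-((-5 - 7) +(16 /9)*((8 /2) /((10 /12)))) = 52 /15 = 3.47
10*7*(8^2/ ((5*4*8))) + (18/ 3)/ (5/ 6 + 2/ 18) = 584/ 17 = 34.35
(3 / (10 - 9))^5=243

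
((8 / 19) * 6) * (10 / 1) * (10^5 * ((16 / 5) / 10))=808421.05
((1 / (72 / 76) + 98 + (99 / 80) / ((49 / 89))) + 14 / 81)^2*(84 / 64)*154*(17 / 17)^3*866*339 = 558764395413750106339 / 914457600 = 611033683151.36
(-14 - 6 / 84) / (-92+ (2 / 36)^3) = 574452 / 3755801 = 0.15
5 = 5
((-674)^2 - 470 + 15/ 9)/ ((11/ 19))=783849.61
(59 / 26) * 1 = 59 / 26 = 2.27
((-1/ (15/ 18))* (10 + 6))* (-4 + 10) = -115.20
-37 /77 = -0.48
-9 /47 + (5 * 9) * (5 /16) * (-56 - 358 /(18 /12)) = -779061 /188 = -4143.94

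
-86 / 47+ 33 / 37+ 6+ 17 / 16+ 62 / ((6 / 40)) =419.46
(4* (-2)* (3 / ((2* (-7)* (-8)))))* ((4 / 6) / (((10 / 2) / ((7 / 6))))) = -1 / 30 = -0.03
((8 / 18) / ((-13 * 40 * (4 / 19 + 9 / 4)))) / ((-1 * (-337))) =-38 / 36866115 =-0.00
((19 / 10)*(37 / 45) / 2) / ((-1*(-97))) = 703 / 87300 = 0.01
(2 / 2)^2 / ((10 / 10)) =1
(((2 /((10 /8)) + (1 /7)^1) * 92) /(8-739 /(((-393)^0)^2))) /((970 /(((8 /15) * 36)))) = -269376 /62043625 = -0.00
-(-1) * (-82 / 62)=-41 / 31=-1.32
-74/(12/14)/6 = -259/18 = -14.39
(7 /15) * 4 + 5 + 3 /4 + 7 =14.62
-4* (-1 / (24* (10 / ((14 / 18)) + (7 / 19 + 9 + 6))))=133 / 22524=0.01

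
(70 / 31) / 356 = 35 / 5518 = 0.01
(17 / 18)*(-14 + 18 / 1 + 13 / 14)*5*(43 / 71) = 84065 / 5964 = 14.10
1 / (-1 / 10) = -10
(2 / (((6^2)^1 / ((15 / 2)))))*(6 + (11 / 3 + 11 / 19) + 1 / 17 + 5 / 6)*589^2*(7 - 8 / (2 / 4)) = -1970602575 / 136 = -14489724.82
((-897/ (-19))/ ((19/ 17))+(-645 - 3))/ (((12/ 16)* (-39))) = 20.71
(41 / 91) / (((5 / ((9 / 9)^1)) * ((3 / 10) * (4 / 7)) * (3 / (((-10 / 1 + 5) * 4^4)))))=-26240 / 117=-224.27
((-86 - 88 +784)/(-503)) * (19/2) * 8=-46360/503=-92.17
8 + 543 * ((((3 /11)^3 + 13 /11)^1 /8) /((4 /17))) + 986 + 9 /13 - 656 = 11860543 /17303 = 685.46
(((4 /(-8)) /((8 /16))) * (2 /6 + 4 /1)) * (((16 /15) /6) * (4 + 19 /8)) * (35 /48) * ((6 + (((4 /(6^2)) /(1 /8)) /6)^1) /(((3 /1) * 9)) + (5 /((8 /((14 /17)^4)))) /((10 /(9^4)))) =-1046297348005 /1547241264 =-676.23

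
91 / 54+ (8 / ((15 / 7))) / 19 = 9653 / 5130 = 1.88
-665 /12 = -55.42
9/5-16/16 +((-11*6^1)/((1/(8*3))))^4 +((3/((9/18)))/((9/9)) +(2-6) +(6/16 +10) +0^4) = 251814480445967/40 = 6295362011149.18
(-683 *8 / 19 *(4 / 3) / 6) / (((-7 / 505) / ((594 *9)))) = 3278072160 / 133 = 24647159.10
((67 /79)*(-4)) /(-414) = 134 /16353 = 0.01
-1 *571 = -571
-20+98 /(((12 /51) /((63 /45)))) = 5631 /10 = 563.10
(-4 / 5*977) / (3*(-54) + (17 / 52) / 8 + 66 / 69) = 37391744 / 7702365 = 4.85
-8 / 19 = -0.42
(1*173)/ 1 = 173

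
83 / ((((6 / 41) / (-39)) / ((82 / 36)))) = -1813799 / 36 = -50383.31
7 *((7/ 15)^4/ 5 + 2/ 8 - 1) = -5248397/ 1012500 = -5.18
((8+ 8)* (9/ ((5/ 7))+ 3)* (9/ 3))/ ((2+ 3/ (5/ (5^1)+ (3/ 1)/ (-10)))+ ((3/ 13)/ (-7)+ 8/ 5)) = 37856/ 397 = 95.36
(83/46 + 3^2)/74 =497/3404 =0.15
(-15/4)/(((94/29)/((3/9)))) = -0.39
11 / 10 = 1.10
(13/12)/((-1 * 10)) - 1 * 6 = -733/120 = -6.11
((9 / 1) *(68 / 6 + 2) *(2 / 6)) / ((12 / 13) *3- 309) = -520 / 3981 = -0.13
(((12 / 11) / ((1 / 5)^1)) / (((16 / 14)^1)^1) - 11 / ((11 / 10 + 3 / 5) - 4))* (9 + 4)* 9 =565695 / 506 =1117.97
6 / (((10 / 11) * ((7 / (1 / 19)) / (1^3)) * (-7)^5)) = -33 / 11176655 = -0.00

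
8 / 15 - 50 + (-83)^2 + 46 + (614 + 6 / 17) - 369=1818376 / 255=7130.89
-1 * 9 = -9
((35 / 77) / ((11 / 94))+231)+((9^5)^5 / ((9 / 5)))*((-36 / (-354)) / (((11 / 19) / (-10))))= -5001355980919906368431057861 / 7139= -700568144126615263822812.40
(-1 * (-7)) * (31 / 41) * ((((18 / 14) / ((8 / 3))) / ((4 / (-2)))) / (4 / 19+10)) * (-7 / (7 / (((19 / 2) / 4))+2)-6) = 270351 / 291776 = 0.93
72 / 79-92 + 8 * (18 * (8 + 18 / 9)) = 1348.91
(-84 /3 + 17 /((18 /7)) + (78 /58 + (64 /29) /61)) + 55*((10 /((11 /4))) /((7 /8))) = 46487563 /222894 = 208.56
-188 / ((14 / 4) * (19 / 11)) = -4136 / 133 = -31.10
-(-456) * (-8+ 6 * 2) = 1824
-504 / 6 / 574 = -6 / 41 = -0.15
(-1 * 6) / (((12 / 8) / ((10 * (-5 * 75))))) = 15000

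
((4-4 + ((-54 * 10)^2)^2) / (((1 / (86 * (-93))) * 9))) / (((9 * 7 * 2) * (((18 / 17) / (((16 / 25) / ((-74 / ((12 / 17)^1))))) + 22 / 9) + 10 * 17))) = 604510594560000 / 1001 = 603906687872.13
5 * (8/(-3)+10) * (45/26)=825/13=63.46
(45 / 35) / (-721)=-9 / 5047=-0.00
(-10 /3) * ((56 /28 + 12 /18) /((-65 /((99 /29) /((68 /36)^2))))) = 14256 /108953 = 0.13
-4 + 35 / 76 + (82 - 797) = -54609 / 76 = -718.54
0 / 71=0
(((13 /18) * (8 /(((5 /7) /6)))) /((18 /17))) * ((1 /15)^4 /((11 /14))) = 86632 /75178125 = 0.00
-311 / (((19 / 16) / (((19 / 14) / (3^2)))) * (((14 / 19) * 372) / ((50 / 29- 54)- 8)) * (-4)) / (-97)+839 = 96797650624 / 115369569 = 839.02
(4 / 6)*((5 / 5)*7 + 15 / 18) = 47 / 9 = 5.22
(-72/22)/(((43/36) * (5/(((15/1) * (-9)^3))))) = 2834352/473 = 5992.29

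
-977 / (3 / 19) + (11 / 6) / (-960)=-35640971 / 5760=-6187.67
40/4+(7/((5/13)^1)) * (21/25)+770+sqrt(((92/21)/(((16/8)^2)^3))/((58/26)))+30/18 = sqrt(182091)/2436+298858/375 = 797.13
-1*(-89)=89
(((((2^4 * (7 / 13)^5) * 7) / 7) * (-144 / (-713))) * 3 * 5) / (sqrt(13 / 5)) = 580849920 * sqrt(65) / 3441514817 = 1.36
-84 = -84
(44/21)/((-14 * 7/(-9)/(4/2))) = 132/343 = 0.38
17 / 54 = 0.31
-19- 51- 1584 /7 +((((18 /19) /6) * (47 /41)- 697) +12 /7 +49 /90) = -990.85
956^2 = 913936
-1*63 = -63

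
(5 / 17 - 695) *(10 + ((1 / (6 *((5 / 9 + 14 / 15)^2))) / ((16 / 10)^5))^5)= -130127049311235107638635362505054817087238726575 / 18731243338584290181008458270943991461576704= -6947.06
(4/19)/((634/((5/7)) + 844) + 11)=20/165547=0.00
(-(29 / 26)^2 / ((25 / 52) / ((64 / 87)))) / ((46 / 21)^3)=-716184 / 3954275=-0.18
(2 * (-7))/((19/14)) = -196/19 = -10.32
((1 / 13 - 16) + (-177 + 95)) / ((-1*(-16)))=-1273 / 208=-6.12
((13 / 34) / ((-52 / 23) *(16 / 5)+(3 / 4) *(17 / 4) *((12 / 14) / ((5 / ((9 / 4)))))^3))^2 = 673148047936000000 / 228976083215970755809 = 0.00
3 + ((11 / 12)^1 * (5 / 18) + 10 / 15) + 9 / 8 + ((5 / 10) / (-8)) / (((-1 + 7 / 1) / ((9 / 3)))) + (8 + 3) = 13837 / 864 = 16.02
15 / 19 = 0.79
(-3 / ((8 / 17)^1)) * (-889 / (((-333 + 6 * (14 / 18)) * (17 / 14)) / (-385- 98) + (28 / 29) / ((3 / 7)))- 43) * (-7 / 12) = -71502877523 / 57950624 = -1233.86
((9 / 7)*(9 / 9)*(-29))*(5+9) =-522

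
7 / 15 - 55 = -818 / 15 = -54.53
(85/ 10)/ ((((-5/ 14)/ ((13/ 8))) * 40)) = -1547/ 1600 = -0.97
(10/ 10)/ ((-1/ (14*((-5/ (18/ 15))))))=175/ 3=58.33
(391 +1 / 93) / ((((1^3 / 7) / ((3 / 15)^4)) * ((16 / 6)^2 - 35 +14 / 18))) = -190911 / 1181875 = -0.16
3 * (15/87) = 15/29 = 0.52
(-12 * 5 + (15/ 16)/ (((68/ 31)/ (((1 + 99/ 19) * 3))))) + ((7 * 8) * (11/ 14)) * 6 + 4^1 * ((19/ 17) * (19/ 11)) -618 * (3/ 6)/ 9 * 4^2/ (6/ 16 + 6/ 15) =-5171952257/ 10573728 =-489.13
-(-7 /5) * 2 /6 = 7 /15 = 0.47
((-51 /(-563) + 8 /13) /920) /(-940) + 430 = 2721672610833 /6329471200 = 430.00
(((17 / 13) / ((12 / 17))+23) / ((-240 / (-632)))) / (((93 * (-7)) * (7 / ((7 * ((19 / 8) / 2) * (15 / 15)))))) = -5819377 / 48746880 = -0.12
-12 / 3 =-4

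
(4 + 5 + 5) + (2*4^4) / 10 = 326 / 5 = 65.20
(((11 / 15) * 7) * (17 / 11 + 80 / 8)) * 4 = 3556 / 15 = 237.07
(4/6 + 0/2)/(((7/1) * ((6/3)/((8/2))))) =4/21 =0.19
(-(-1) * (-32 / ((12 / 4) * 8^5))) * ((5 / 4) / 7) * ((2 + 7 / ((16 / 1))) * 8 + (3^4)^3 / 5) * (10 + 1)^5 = -57069871309 / 57344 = -995219.58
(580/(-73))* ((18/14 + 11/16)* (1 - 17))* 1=128180/511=250.84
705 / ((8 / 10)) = 3525 / 4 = 881.25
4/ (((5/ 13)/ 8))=83.20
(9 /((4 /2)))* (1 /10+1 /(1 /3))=279 /20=13.95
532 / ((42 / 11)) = 139.33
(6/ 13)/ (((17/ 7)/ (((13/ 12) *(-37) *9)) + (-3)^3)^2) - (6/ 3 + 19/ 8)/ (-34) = 2617407635339/ 20241454470800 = 0.13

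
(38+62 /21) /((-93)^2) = 860 /181629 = 0.00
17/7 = 2.43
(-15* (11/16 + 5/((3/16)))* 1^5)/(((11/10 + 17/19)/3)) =-1871025/3032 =-617.09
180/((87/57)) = 117.93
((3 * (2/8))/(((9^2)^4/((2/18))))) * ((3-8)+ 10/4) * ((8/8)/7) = -5/7231849128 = -0.00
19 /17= 1.12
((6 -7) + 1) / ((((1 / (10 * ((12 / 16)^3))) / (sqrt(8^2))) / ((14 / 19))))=0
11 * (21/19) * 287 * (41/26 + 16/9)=17347715/1482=11705.61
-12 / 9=-4 / 3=-1.33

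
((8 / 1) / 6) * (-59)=-236 / 3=-78.67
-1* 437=-437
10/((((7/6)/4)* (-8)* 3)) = -10/7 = -1.43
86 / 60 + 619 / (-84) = -831 / 140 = -5.94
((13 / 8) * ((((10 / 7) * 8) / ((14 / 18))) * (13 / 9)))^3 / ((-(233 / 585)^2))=-1651854710025000 / 6387046561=-258625.75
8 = 8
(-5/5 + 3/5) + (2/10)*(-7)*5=-7.40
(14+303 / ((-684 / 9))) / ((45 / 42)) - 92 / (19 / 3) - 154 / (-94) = -94901 / 26790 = -3.54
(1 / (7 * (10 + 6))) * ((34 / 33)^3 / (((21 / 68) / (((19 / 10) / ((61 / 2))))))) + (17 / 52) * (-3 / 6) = -27060926723 / 167568481080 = -0.16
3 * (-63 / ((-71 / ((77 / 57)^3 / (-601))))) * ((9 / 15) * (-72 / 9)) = 76697544 / 1463401945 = 0.05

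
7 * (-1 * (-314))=2198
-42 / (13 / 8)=-336 / 13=-25.85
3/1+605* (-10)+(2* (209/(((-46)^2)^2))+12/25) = -338412835439/55968200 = -6046.52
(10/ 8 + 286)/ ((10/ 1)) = 1149/ 40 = 28.72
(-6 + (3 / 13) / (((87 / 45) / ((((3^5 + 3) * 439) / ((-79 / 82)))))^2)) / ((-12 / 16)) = -70578019198394776 / 68232853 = -1034370044.56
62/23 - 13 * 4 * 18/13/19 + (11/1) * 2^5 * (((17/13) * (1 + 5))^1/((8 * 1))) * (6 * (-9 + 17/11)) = -87727846/5681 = -15442.32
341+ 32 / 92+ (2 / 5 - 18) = 37231 / 115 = 323.75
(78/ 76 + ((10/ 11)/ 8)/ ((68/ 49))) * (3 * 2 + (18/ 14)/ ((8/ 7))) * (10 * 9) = 8504865/ 11968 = 710.63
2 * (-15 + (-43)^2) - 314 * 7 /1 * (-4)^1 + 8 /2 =12464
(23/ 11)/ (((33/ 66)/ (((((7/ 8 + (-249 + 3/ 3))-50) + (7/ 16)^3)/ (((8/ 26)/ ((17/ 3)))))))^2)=1662898859660529023/ 6643777536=250294181.38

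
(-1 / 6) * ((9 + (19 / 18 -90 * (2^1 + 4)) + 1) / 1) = 9521 / 108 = 88.16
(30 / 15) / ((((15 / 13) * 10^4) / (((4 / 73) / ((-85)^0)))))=13 / 1368750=0.00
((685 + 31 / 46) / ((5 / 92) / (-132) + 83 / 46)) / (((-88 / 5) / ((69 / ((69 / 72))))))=-34064280 / 21907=-1554.95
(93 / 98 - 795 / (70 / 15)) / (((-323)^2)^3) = -8301 / 55643086741361161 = -0.00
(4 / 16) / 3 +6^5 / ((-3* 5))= -31099 / 60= -518.32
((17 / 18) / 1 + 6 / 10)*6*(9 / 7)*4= 1668 / 35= 47.66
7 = 7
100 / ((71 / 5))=500 / 71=7.04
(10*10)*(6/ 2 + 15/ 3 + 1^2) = 900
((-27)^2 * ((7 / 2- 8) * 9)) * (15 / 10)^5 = -224201.67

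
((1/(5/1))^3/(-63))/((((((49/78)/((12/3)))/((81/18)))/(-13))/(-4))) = -8112/42875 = -0.19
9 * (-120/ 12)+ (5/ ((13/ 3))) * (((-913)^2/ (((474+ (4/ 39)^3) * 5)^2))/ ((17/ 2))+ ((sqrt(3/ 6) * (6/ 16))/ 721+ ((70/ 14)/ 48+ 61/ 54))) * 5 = -40052491673160158687/ 483835493818774800+ 225 * sqrt(2)/ 149968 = -82.78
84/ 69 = 28/ 23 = 1.22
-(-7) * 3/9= 7/3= 2.33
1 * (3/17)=3/17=0.18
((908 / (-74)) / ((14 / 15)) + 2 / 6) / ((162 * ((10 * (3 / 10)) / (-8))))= 39824 / 188811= 0.21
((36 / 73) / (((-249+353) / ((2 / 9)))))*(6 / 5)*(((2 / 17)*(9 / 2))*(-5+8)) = 162 / 80665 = 0.00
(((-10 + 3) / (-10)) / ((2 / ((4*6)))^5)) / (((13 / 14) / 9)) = 109734912 / 65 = 1688229.42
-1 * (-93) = 93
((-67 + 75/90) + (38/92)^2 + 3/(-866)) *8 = -362823682/687171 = -528.00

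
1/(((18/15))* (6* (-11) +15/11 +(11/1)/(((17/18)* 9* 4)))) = -935/72159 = -0.01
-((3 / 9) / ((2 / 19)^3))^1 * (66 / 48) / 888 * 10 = -377245 / 85248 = -4.43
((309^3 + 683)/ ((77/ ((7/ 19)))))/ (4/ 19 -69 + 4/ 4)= -3688039/ 1771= -2082.46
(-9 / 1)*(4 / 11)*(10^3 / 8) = -4500 / 11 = -409.09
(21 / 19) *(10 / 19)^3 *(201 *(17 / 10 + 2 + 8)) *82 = 4049627400 / 130321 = 31074.25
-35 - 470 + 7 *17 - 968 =-1354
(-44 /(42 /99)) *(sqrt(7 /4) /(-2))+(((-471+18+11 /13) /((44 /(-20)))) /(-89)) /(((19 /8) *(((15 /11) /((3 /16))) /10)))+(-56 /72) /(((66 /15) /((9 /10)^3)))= -141780361 /96725200+363 *sqrt(7) /14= 67.13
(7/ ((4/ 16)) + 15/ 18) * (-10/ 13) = -865/ 39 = -22.18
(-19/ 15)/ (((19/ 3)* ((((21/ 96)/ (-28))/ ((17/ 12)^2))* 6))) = 1156/ 135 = 8.56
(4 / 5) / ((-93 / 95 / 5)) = -380 / 93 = -4.09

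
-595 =-595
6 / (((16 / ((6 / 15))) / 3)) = 9 / 20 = 0.45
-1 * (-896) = 896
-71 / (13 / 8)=-43.69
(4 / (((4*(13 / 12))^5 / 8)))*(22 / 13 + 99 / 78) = 299376 / 4826809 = 0.06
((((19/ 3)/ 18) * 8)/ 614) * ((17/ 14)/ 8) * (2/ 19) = 17/ 232092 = 0.00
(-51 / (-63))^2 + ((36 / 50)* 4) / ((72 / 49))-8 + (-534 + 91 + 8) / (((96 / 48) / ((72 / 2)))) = -86385116 / 11025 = -7835.38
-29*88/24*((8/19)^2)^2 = -1306624/390963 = -3.34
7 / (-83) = -7 / 83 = -0.08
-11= -11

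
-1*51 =-51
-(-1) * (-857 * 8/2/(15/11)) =-37708/15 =-2513.87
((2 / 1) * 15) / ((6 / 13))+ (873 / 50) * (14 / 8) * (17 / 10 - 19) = -927203 / 2000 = -463.60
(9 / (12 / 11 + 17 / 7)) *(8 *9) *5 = 249480 / 271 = 920.59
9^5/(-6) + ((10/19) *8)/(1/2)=-373657/38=-9833.08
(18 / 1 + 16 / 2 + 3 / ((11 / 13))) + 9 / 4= 1399 / 44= 31.80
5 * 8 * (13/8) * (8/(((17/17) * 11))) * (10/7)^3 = 137.82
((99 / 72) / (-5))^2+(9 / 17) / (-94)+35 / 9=45549311 / 11505600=3.96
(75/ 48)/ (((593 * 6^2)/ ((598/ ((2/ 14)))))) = 52325/ 170784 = 0.31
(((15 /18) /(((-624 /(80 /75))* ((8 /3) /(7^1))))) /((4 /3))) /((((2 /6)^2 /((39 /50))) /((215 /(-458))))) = 2709 /293120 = 0.01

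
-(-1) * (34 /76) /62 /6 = 17 /14136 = 0.00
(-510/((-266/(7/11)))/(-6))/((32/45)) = -0.29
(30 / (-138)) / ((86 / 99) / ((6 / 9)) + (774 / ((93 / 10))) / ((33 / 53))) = -5115 / 3175679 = -0.00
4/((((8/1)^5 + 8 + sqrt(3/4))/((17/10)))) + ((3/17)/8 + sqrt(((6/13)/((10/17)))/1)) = -68 * sqrt(3)/21485323505 + 65062195411/2922003996680 + sqrt(3315)/65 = 0.91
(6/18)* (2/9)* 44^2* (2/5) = 7744/135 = 57.36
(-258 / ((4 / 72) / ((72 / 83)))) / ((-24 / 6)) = 83592 / 83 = 1007.13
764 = 764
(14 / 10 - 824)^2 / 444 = 1524.03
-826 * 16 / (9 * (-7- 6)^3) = 13216 / 19773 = 0.67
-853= -853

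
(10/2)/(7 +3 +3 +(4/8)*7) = 10/33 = 0.30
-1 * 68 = -68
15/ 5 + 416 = 419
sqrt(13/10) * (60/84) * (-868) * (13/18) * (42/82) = -2821 * sqrt(130)/123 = -261.50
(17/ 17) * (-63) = -63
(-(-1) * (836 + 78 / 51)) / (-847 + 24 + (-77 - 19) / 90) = -213570 / 210137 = -1.02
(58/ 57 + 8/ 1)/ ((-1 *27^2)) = -514/ 41553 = -0.01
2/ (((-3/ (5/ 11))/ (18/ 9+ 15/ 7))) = -290/ 231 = -1.26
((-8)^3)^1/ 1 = -512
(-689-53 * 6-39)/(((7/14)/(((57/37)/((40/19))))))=-566409/370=-1530.84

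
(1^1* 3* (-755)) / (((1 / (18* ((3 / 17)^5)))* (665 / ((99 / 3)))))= -65386926 / 188840981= -0.35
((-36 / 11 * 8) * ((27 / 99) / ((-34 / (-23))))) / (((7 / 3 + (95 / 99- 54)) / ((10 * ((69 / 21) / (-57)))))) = -0.05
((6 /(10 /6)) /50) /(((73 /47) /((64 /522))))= 1504 /264625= 0.01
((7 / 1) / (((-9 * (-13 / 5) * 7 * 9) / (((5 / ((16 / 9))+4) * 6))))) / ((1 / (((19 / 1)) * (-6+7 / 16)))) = -921595 / 44928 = -20.51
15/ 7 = 2.14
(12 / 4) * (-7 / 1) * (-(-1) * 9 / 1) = -189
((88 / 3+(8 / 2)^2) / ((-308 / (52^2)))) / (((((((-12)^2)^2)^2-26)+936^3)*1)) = -45968 / 144375869253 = -0.00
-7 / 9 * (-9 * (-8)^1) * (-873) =48888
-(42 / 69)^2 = -196 / 529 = -0.37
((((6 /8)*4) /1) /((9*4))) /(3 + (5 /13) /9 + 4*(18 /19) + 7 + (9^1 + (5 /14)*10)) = 5187 /1643468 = 0.00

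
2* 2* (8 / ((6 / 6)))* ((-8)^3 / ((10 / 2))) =-16384 / 5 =-3276.80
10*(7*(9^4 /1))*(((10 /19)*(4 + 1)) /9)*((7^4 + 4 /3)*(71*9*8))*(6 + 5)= 344677052412000 /19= 18140897495368.42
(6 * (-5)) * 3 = -90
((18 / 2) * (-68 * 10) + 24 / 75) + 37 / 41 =-6271747 / 1025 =-6118.78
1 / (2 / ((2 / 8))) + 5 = 41 / 8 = 5.12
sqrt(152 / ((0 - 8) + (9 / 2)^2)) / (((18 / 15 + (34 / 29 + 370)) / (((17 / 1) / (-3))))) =-4930 * sqrt(38) / 566937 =-0.05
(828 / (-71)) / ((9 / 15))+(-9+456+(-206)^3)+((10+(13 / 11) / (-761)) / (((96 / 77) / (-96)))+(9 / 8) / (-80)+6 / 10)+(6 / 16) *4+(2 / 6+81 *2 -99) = -181380104202001 / 20747904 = -8742092.90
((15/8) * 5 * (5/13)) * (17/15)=425/104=4.09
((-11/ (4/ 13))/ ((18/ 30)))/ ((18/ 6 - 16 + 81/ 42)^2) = -7007/ 14415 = -0.49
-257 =-257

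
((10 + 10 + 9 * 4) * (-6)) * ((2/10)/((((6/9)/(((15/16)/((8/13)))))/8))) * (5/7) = -1755/2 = -877.50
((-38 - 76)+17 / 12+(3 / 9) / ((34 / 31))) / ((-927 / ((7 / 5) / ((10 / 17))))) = 3563 / 12360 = 0.29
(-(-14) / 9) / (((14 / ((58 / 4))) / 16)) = 232 / 9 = 25.78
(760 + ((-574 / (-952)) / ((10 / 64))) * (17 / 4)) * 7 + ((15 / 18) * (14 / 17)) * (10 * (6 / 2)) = 463708 / 85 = 5455.39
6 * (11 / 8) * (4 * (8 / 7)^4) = 135168 / 2401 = 56.30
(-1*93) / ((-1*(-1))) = -93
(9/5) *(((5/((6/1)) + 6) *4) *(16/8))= 492/5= 98.40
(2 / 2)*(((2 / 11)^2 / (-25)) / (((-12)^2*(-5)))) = 1 / 544500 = 0.00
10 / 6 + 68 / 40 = 101 / 30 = 3.37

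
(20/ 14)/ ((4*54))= 5/ 756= 0.01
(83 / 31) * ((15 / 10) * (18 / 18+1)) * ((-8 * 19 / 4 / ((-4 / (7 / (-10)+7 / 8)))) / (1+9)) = 33117 / 24800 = 1.34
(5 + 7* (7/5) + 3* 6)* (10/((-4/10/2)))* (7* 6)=-68880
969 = 969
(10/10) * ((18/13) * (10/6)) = 30/13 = 2.31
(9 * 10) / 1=90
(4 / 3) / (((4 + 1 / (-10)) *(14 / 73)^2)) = 9.30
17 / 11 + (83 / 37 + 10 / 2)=3577 / 407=8.79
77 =77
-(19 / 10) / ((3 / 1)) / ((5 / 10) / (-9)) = 57 / 5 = 11.40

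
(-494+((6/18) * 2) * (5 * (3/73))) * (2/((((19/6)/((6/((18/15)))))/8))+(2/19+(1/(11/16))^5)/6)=-8725880538076/670133211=-13021.11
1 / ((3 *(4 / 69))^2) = 529 / 16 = 33.06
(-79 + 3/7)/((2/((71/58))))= -19525/406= -48.09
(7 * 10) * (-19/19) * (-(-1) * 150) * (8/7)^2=-96000/7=-13714.29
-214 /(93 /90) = -6420 /31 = -207.10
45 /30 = 1.50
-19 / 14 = -1.36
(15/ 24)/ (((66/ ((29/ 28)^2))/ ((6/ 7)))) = 4205/ 482944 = 0.01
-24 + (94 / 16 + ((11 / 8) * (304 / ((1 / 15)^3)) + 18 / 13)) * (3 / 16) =440116329 / 1664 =264492.99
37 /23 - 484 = -482.39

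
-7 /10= -0.70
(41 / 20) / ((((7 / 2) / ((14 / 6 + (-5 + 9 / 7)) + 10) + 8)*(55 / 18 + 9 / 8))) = 267156 / 4579715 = 0.06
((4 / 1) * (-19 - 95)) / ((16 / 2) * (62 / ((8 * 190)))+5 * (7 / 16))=-693120 / 3821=-181.40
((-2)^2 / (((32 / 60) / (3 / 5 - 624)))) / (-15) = 3117 / 10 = 311.70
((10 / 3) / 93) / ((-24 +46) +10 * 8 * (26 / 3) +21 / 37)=74 / 1478049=0.00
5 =5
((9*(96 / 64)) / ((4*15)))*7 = 63 / 40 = 1.58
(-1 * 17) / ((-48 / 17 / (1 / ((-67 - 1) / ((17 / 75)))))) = -289 / 14400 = -0.02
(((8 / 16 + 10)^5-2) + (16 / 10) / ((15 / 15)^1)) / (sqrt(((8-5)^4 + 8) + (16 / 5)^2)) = 20420441* sqrt(2481) / 79392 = 12811.55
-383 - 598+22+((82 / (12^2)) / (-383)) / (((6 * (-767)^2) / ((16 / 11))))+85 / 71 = -4550723092503067 / 4751210804769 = -957.80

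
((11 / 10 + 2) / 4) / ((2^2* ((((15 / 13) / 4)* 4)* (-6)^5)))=-403 / 18662400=-0.00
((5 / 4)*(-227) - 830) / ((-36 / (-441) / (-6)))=654885 / 8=81860.62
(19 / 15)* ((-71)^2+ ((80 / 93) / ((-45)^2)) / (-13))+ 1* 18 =47029912301 / 7344675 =6403.27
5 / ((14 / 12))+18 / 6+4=79 / 7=11.29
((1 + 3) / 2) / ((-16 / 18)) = -9 / 4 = -2.25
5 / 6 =0.83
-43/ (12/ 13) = -559/ 12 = -46.58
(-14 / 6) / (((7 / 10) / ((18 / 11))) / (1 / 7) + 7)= -60 / 257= -0.23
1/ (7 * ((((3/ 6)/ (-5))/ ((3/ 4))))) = -15/ 14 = -1.07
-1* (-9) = 9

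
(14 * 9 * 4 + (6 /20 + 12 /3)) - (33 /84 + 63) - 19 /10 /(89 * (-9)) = 49892153 /112140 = 444.91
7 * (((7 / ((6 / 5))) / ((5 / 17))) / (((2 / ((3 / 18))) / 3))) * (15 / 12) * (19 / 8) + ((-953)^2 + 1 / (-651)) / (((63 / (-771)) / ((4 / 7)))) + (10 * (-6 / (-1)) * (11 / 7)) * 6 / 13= -2022708035955967 / 318479616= -6351138.14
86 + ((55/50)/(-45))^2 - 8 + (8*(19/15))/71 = 1123505591/14377500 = 78.14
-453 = -453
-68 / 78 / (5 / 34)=-1156 / 195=-5.93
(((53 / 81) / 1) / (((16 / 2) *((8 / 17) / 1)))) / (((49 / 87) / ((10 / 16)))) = 130645 / 677376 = 0.19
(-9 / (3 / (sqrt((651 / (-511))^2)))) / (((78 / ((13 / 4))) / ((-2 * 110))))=5115 / 146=35.03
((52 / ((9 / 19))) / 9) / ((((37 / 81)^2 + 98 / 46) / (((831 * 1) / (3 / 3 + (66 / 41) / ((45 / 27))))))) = 6030055935 / 2735564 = 2204.32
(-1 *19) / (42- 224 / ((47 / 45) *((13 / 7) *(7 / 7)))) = 11609 / 44898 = 0.26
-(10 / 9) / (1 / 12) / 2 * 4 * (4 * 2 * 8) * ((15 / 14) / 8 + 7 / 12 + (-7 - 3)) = 998080 / 63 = 15842.54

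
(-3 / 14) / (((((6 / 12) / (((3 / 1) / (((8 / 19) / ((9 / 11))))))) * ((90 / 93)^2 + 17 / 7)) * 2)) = -1478979 / 3984112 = -0.37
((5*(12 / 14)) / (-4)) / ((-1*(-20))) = -0.05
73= 73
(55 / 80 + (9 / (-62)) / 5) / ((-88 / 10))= -1633 / 21824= -0.07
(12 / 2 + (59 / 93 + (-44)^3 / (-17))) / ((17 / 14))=111056414 / 26877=4132.02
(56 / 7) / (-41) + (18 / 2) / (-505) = -4409 / 20705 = -0.21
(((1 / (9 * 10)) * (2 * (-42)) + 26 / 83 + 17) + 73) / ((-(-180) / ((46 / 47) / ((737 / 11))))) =1279697 / 176422725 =0.01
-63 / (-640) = 63 / 640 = 0.10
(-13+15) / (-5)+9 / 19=7 / 95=0.07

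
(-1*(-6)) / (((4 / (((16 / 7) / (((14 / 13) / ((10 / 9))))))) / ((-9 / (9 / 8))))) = -4160 / 147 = -28.30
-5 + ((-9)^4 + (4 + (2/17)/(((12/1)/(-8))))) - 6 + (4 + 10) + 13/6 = 223383/34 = 6570.09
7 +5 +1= 13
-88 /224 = -11 /28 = -0.39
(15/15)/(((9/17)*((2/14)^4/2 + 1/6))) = 40817/3606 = 11.32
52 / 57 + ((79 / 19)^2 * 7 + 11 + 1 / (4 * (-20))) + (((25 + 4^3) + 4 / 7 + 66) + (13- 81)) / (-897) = 24085027121 / 181337520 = 132.82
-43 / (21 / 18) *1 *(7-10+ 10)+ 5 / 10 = -515 / 2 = -257.50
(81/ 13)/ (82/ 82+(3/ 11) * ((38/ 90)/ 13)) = 13365/ 2164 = 6.18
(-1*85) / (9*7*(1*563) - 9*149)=-85 / 34128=-0.00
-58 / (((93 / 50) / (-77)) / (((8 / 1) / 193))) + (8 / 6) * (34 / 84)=100.07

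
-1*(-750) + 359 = 1109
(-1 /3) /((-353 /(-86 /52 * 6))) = -43 /4589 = -0.01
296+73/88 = 296.83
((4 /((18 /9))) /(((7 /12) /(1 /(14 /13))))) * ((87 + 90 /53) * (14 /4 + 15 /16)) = 13017069 /10388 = 1253.09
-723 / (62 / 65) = -46995 / 62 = -757.98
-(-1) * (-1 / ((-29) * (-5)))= -1 / 145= -0.01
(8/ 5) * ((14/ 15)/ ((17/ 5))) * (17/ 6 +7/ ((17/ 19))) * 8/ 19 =486976/ 247095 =1.97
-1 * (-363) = 363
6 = 6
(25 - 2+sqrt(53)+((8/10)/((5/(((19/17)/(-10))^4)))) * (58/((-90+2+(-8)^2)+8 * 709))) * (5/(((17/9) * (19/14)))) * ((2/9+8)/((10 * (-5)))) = -87814857349341031/11903726123750000 - 518 * sqrt(53)/1615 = -9.71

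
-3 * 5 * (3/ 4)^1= -11.25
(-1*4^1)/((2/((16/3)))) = -32/3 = -10.67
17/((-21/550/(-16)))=7123.81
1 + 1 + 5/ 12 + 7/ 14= 35/ 12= 2.92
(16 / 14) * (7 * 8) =64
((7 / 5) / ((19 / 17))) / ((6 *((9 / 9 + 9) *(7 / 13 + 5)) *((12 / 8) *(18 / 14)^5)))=26000429 / 36350564400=0.00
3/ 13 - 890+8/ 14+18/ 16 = -646517/ 728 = -888.07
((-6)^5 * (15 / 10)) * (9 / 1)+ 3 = -104973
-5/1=-5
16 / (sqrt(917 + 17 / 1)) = 8 * sqrt(934) / 467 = 0.52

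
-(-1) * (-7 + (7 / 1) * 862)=6027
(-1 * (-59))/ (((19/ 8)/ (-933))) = -440376/ 19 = -23177.68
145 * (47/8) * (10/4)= 34075/16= 2129.69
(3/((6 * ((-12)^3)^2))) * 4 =0.00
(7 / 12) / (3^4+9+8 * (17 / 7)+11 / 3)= 49 / 9500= 0.01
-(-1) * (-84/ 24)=-7/ 2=-3.50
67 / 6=11.17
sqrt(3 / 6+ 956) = 30.93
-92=-92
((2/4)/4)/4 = 1/32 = 0.03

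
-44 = -44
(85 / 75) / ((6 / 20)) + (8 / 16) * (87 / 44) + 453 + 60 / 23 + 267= 13249865 / 18216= 727.38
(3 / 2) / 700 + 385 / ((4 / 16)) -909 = 883403 / 1400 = 631.00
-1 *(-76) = 76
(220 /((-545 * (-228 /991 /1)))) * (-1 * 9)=-32703 /2071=-15.79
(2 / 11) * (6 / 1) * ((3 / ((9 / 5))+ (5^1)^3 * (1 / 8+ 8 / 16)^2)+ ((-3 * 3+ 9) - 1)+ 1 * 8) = 11039 / 176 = 62.72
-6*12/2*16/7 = -576/7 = -82.29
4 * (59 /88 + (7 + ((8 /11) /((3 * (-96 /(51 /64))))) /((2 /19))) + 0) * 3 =129277 /1408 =91.82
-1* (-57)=57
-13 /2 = -6.50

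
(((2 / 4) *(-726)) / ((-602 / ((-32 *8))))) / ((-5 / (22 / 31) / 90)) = 18399744 / 9331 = 1971.89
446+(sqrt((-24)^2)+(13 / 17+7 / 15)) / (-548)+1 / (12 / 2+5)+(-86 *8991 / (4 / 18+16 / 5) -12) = -110294009719 / 489090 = -225508.62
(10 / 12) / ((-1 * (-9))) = 5 / 54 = 0.09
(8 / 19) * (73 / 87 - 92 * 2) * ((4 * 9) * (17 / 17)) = -1529760 / 551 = -2776.33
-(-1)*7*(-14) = -98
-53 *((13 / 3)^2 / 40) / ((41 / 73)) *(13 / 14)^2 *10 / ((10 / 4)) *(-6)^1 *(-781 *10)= -86302459529 / 12054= -7159653.19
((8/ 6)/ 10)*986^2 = 1944392/ 15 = 129626.13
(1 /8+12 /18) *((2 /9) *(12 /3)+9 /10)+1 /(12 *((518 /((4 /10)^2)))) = 3961477 /2797200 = 1.42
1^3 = 1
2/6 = 1/3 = 0.33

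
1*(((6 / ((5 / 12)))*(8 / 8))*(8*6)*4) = 2764.80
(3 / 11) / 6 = 1 / 22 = 0.05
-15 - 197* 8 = -1591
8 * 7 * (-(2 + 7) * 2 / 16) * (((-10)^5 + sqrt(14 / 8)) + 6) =6299622-63 * sqrt(7) / 2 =6299538.66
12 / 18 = 2 / 3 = 0.67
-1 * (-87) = 87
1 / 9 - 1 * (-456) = 456.11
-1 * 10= -10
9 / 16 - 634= -10135 / 16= -633.44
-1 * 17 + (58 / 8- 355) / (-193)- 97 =-86617 / 772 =-112.20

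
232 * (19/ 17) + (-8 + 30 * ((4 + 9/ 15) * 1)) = 389.29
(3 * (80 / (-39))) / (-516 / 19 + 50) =-760 / 2821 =-0.27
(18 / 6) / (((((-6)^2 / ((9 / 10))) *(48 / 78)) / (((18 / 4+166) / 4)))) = 13299 / 2560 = 5.19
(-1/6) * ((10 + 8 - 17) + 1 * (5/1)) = -1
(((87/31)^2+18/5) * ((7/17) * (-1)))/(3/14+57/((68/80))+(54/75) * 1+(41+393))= -27020070/2870371499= -0.01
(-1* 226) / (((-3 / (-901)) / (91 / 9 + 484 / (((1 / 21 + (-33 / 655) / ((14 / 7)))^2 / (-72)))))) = 48331994237706336626 / 10278603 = 4702194864195.68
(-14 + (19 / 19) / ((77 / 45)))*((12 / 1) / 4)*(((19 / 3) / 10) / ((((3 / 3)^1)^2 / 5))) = -19627 / 154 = -127.45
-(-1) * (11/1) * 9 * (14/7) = 198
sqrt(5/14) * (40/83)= 20 * sqrt(70)/581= 0.29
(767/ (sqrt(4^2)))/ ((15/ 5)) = 767/ 12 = 63.92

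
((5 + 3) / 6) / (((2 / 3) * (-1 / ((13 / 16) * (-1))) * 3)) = 13 / 24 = 0.54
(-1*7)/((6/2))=-7/3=-2.33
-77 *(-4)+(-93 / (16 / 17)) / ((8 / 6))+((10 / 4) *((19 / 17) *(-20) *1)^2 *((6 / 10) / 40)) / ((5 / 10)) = 271.36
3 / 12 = 1 / 4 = 0.25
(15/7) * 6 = 12.86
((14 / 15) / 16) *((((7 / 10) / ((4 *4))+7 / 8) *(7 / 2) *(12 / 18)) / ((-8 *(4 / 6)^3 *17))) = -0.00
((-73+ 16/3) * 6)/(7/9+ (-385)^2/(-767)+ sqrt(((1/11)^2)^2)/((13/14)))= 24222627/11482853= 2.11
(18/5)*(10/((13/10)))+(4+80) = 1452/13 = 111.69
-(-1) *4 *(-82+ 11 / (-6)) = -1006 / 3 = -335.33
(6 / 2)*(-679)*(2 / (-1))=4074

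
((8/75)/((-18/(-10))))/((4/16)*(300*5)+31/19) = 38/241515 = 0.00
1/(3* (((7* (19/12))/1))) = 4/133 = 0.03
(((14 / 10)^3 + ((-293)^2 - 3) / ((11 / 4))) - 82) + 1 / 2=85629421 / 2750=31137.97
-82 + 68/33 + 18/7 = -17872/231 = -77.37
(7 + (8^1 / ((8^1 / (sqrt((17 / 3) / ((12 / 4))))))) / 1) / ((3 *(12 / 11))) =2.56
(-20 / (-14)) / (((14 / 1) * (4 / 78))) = 195 / 98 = 1.99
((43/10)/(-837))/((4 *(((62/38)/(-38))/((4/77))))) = 0.00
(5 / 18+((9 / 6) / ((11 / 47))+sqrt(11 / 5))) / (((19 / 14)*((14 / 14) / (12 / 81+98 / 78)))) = 6902*sqrt(55) / 33345+4569124 / 660231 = 8.46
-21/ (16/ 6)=-63/ 8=-7.88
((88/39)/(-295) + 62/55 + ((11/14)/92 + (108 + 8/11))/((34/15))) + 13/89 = 24286166790527/493246593840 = 49.24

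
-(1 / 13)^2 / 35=-1 / 5915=-0.00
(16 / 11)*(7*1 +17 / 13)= 1728 / 143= 12.08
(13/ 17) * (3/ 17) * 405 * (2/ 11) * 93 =2937870/ 3179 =924.15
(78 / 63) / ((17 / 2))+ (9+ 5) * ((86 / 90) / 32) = 48299 / 85680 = 0.56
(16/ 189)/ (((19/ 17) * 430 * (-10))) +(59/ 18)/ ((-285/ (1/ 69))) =-98179/ 532724850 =-0.00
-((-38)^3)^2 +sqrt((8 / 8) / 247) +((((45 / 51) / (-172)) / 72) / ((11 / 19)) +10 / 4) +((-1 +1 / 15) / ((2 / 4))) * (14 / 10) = -58106254715175127 / 19298400 +sqrt(247) / 247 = -3010936384.05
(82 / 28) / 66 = 41 / 924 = 0.04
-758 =-758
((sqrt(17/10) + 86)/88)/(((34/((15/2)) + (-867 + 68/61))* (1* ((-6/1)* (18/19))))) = 1159* sqrt(170)/4993636032 + 249185/1248409008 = 0.00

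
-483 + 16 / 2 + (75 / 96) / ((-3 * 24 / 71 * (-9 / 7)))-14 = -10127479 / 20736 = -488.40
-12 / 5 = -2.40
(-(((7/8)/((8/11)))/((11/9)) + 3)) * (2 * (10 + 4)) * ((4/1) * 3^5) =-433755/4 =-108438.75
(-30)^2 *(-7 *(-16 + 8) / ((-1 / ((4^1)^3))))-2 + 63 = -3225539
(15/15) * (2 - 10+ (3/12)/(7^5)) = -537823/67228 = -8.00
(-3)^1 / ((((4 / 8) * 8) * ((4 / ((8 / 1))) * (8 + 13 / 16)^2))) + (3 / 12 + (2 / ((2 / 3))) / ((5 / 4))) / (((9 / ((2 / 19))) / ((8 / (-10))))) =-416554 / 9443475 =-0.04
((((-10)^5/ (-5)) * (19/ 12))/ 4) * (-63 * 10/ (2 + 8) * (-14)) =6982500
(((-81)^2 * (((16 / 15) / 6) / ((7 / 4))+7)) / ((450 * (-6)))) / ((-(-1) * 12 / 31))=-624123 / 14000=-44.58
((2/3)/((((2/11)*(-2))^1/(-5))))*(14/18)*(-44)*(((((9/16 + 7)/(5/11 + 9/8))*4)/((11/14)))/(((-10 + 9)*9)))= 28696360/33777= 849.58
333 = 333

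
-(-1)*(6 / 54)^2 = 1 / 81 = 0.01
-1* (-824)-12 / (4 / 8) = 800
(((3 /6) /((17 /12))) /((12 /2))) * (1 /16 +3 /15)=0.02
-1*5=-5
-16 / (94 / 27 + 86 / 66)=-4752 / 1421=-3.34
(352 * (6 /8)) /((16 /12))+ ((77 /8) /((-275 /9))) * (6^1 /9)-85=11279 /100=112.79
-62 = -62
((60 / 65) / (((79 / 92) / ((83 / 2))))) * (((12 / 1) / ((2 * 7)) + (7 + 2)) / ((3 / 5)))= 5268840 / 7189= 732.90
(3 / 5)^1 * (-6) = -18 / 5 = -3.60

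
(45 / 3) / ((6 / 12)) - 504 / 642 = 3126 / 107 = 29.21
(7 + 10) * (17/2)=289/2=144.50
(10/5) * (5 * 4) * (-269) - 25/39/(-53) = -22240895/2067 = -10759.99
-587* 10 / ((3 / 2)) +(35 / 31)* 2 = -363730 / 93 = -3911.08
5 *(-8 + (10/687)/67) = -1841110/46029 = -40.00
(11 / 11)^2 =1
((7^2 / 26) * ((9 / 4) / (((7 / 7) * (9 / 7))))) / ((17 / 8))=343 / 221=1.55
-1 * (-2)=2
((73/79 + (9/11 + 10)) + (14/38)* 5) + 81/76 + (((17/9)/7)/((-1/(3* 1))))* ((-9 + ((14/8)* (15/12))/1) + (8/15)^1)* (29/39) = 59812418381/3245402160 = 18.43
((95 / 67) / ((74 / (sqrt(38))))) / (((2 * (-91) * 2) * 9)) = -95 * sqrt(38) / 16242408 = -0.00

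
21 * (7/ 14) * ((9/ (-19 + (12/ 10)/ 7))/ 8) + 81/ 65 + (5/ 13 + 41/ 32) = 3131613/ 1370720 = 2.28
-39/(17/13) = -507/17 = -29.82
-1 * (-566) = 566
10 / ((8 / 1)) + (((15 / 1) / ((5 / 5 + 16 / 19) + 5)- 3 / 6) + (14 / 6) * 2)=7.61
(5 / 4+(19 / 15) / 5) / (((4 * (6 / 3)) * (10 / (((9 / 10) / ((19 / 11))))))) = 14883 / 1520000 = 0.01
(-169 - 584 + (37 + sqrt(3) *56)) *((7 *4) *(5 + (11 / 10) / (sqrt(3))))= -492576 / 5 + 7336 *sqrt(3) / 15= -97668.11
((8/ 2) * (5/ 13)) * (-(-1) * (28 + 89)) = 180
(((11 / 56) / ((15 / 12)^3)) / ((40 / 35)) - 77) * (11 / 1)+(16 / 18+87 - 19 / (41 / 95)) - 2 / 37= -1369091362 / 1706625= -802.22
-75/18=-25/6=-4.17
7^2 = 49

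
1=1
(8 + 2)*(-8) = -80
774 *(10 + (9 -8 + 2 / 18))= 8600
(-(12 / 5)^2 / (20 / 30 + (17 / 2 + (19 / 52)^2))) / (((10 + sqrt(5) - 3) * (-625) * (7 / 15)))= 876096 / 2593353125 - 876096 * sqrt(5) / 18153471875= 0.00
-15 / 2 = -7.50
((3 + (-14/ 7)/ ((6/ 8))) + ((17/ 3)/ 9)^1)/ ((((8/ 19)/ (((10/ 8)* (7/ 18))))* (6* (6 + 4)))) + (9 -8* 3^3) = -19313855/ 93312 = -206.98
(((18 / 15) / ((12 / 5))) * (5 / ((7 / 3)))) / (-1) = -1.07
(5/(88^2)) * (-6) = -0.00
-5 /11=-0.45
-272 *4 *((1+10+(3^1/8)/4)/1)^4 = -269999110625/16384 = -16479437.90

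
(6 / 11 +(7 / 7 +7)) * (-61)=-5734 / 11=-521.27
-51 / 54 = -0.94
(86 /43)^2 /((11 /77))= 28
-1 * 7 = -7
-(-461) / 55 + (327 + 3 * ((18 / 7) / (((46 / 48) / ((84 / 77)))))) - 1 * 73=271.16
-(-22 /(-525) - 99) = 51953 /525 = 98.96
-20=-20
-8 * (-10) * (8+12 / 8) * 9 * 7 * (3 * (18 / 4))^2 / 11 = 8726130 / 11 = 793284.55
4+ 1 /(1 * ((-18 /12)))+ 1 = 13 /3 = 4.33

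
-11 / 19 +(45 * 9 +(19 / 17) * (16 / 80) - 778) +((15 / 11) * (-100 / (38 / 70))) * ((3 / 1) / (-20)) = -5963284 / 17765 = -335.68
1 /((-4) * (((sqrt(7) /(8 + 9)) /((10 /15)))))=-17 * sqrt(7) /42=-1.07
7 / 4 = 1.75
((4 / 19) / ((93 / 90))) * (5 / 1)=600 / 589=1.02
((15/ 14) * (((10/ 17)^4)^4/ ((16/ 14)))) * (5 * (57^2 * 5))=761484375000000000000/ 48661191875666868481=15.65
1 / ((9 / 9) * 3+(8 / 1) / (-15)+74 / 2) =15 / 592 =0.03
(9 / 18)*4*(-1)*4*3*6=-144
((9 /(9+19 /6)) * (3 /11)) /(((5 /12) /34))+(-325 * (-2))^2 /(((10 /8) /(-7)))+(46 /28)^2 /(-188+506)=-592080090964577 /250246920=-2365983.53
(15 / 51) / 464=0.00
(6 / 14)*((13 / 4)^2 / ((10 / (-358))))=-162.06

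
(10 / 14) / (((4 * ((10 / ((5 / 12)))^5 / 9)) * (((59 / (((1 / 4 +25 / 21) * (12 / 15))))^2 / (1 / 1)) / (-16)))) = -14641 / 11884047114240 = -0.00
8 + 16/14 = 64/7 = 9.14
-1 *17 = -17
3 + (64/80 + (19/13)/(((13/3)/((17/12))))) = 14459/3380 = 4.28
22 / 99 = 2 / 9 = 0.22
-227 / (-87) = 2.61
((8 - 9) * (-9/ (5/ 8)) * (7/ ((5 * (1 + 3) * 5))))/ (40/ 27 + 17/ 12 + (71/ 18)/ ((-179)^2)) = 436013928/ 1253657375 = 0.35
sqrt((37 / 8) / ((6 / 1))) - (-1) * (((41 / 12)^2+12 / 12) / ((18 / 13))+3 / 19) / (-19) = -458551 / 935712+sqrt(111) / 12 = 0.39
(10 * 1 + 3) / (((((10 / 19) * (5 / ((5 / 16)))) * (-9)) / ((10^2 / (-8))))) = 1235 / 576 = 2.14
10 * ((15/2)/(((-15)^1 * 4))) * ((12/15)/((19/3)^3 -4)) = -0.00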